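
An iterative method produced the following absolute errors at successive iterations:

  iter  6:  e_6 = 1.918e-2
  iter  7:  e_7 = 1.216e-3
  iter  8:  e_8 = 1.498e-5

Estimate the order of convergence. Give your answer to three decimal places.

1.594

p ≈ ln(e_8/e_7) / ln(e_7/e_6)
  = ln(1.498e-5/1.216e-3) / ln(1.216e-3/1.918e-2)
  = ln(0.0123191) / ln(0.0633994)
  = -4.396604 / -2.758301 ≈ 1.593954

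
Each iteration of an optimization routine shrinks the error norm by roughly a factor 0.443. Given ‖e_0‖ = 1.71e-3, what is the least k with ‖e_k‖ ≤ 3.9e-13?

After k steps, ‖e_k‖ ≈ 1.71e-3·0.443^k.
Need 0.443^k ≤ 3.9e-13/1.71e-3 = 2.2807e-10.
k ≥ ln(2.2807e-10)/ln(0.443) = -22.2014/-0.81419 = 27.268.
Smallest integer k = 28.

28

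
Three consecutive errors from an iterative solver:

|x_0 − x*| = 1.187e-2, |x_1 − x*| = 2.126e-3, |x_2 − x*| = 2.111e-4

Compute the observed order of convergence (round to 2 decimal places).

p ≈ ln(|x_2 − x*|/|x_1 − x*|) / ln(|x_1 − x*|/|x_0 − x*|)
  = ln(2.111e-4/2.126e-3) / ln(2.126e-3/1.187e-2)
  = ln(0.0992944) / ln(0.179107)
  = -2.30967 / -1.71977 ≈ 1.34301

1.34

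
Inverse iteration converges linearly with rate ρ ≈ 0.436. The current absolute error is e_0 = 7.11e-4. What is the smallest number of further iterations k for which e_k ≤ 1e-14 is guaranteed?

31

After k steps, e_k ≈ 7.11e-4·0.436^k.
Need 0.436^k ≤ 1e-14/7.11e-4 = 1.40647e-11.
k ≥ ln(1.40647e-11)/ln(0.436) = -24.9874/-0.83011 = 30.101.
Smallest integer k = 31.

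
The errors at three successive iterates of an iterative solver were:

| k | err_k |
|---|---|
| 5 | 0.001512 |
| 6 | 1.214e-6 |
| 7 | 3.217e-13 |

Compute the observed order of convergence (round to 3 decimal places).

2.125

p ≈ ln(err_7/err_6) / ln(err_6/err_5)
  = ln(3.217e-13/1.214e-6) / ln(1.214e-6/0.001512)
  = ln(2.64992e-07) / ln(0.00080291)
  = -15.143566 / -7.127268 ≈ 2.124736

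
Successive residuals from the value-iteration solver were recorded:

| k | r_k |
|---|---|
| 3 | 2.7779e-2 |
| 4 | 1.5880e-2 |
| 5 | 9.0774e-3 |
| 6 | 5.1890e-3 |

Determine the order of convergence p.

1

Consecutive ratios: r_6/r_5 = 5.1890e-3/9.0774e-3 = 0.571639, r_5/r_4 = 9.0774e-3/1.5880e-2 = 0.571625.
p ≈ ln(0.571639)/ln(0.571625) = -0.5592/-0.5593 ≈ 1.00.
So the convergence is linear (order 1).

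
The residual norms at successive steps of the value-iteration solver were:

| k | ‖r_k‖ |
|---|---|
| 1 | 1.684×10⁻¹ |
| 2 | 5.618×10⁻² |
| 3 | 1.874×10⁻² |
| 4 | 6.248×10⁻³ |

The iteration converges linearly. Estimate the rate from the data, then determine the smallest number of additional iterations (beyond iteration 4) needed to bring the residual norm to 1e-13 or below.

Rate ρ ≈ ‖r_4‖/‖r_3‖ = 6.248×10⁻³/1.874×10⁻² = 0.3334.
After j more steps, ‖r_{4+j}‖ ≈ 6.248×10⁻³·ρ^j; need ρ^j ≤ 1e-13/6.248×10⁻³ = 1.60051e-11.
j ≥ ln(1.60051e-11)/ln(0.3334) = -24.8581/-1.09841 = 22.631.
So 23 more iterations are needed.

23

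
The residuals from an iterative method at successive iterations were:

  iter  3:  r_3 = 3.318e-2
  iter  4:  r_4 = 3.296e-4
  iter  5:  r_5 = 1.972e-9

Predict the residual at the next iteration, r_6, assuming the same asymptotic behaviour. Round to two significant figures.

First estimate the order: p ≈ ln(r_5/r_4) / ln(r_4/r_3) = ln(1.972e-9/3.296e-4)/ln(3.296e-4/3.318e-2) = ln(5.98301e-06)/ln(0.00993369) ≈ 2.6078.
Then r_6 ≈ r_5·(r_5/r_4)^p = 1.972e-9·(5.98301e-06)^2.6078 = 1.972e-9·2.3947e-14 ≈ 4.722e-23.

4.7e-23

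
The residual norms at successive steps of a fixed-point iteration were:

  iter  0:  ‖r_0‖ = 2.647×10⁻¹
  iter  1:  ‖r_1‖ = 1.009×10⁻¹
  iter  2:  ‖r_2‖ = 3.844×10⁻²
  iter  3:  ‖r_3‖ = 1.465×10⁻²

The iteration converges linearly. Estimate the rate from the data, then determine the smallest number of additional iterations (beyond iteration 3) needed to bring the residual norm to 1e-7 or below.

13

Rate ρ ≈ ‖r_3‖/‖r_2‖ = 1.465×10⁻²/3.844×10⁻² = 0.3811.
After j more steps, ‖r_{3+j}‖ ≈ 1.465×10⁻²·ρ^j; need ρ^j ≤ 1e-7/1.465×10⁻² = 6.82594e-06.
j ≥ ln(6.82594e-06)/ln(0.3811) = -11.8948/-0.96469 = 12.330.
So 13 more iterations are needed.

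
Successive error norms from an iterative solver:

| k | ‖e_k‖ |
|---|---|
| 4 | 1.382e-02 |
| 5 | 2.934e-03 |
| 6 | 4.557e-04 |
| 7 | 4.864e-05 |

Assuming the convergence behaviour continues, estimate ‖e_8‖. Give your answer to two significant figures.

First estimate the order: p ≈ ln(‖e_7‖/‖e_6‖) / ln(‖e_6‖/‖e_5‖) = ln(4.864e-05/4.557e-04)/ln(4.557e-04/2.934e-03) = ln(0.106737)/ln(0.155317) ≈ 1.2014.
Then ‖e_8‖ ≈ ‖e_7‖·(‖e_7‖/‖e_6‖)^p = 4.864e-05·(0.106737)^1.2014 = 4.864e-05·0.068017 ≈ 3.308e-06.

3.3e-6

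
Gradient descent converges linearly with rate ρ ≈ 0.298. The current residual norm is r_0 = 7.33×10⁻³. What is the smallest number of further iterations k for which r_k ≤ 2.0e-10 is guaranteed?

15

After k steps, r_k ≈ 7.33×10⁻³·0.298^k.
Need 0.298^k ≤ 2.0e-10/7.33×10⁻³ = 2.72851e-08.
k ≥ ln(2.72851e-08)/ln(0.298) = -17.4169/-1.21066 = 14.386.
Smallest integer k = 15.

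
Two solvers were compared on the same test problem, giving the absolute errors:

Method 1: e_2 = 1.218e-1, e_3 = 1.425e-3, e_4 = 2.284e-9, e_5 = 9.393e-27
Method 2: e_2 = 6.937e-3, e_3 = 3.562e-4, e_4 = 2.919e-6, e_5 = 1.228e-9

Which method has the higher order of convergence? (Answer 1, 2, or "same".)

1

Method 1: p ≈ ln(9.393e-27/2.284e-9)/ln(2.284e-9/1.425e-3) ≈ 3.00.
Method 2: p ≈ ln(1.228e-9/2.919e-6)/ln(2.919e-6/3.562e-4) ≈ 1.62.
Method 1 has the higher order (≈3.0 vs ≈1.6).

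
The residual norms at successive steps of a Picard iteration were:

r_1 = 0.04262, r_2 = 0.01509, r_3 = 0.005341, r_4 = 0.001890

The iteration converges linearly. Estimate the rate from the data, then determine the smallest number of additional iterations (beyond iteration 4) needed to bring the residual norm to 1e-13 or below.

Rate ρ ≈ r_4/r_3 = 0.001890/0.005341 = 0.3539.
After j more steps, r_{4+j} ≈ 0.001890·ρ^j; need ρ^j ≤ 1e-13/0.001890 = 5.29101e-11.
j ≥ ln(5.29101e-11)/ln(0.3539) = -23.6624/-1.03874 = 22.780.
So 23 more iterations are needed.

23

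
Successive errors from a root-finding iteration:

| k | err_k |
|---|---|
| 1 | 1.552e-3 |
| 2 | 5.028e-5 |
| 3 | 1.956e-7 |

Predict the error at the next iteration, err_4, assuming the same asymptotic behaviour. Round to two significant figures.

First estimate the order: p ≈ ln(err_3/err_2) / ln(err_2/err_1) = ln(1.956e-7/5.028e-5)/ln(5.028e-5/1.552e-3) = ln(0.00389021)/ln(0.0323969) ≈ 1.6180.
Then err_4 ≈ err_3·(err_3/err_2)^p = 1.956e-7·(0.00389021)^1.6180 = 1.956e-7·0.00012606 ≈ 2.466e-11.

2.5e-11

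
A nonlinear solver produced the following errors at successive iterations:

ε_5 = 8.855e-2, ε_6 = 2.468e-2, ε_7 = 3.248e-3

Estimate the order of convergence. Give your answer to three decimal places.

1.587

p ≈ ln(ε_7/ε_6) / ln(ε_6/ε_5)
  = ln(3.248e-3/2.468e-2) / ln(2.468e-2/8.855e-2)
  = ln(0.131605) / ln(0.278713)
  = -2.027950 / -1.277573 ≈ 1.587346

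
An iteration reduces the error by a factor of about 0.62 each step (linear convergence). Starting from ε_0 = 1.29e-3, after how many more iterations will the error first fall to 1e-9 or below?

30

After k steps, ε_k ≈ 1.29e-3·0.62^k.
Need 0.62^k ≤ 1e-9/1.29e-3 = 7.75194e-07.
k ≥ ln(7.75194e-07)/ln(0.62) = -14.0702/-0.47804 = 29.433.
Smallest integer k = 30.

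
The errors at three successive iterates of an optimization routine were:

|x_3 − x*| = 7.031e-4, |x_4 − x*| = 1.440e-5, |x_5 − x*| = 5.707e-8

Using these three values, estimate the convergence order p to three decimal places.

p ≈ ln(|x_5 − x*|/|x_4 − x*|) / ln(|x_4 − x*|/|x_3 − x*|)
  = ln(5.707e-8/1.440e-5) / ln(1.440e-5/7.031e-4)
  = ln(0.00396319) / ln(0.0204807)
  = -5.530706 / -3.888272 ≈ 1.422407

1.422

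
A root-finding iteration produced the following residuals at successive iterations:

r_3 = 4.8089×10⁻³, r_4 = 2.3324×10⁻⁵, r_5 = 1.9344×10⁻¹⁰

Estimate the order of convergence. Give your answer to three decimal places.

2.196

p ≈ ln(r_5/r_4) / ln(r_4/r_3)
  = ln(1.9344×10⁻¹⁰/2.3324×10⁻⁵) / ln(2.3324×10⁻⁵/4.8089×10⁻³)
  = ln(8.2936e-06) / ln(0.00485017)
  = -11.700026 / -5.328742 ≈ 2.195645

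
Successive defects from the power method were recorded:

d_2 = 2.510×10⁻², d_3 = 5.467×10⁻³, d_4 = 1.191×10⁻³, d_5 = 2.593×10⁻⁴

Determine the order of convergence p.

1

Consecutive ratios: d_5/d_4 = 2.593×10⁻⁴/1.191×10⁻³ = 0.217716, d_4/d_3 = 1.191×10⁻³/5.467×10⁻³ = 0.217853.
p ≈ ln(0.217716)/ln(0.217853) = -1.5246/-1.5239 ≈ 1.00.
So the convergence is linear (order 1).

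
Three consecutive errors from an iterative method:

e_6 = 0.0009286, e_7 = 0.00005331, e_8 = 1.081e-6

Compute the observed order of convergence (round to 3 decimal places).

1.364

p ≈ ln(e_8/e_7) / ln(e_7/e_6)
  = ln(1.081e-6/0.00005331) / ln(0.00005331/0.0009286)
  = ln(0.0202776) / ln(0.057409)
  = -3.898238 / -2.857554 ≈ 1.364187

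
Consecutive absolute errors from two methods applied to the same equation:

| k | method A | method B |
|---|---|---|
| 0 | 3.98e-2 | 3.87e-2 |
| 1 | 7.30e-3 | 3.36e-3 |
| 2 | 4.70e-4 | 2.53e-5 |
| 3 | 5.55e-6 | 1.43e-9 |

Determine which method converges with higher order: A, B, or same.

B

Method A: p ≈ ln(5.55e-6/4.70e-4)/ln(4.70e-4/7.30e-3) ≈ 1.62.
Method B: p ≈ ln(1.43e-9/2.53e-5)/ln(2.53e-5/3.36e-3) ≈ 2.00.
Method B has the higher order (≈2.0 vs ≈1.6).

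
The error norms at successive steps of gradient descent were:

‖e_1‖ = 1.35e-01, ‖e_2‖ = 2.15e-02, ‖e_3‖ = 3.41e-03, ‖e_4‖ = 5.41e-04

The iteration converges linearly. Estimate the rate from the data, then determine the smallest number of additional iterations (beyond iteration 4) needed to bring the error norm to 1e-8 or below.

6

Rate ρ ≈ ‖e_4‖/‖e_3‖ = 5.41e-04/3.41e-03 = 0.1587.
After j more steps, ‖e_{4+j}‖ ≈ 5.41e-04·ρ^j; need ρ^j ≤ 1e-8/5.41e-04 = 1.84843e-05.
j ≥ ln(1.84843e-05)/ln(0.1587) = -10.8986/-1.84074 = 5.921.
So 6 more iterations are needed.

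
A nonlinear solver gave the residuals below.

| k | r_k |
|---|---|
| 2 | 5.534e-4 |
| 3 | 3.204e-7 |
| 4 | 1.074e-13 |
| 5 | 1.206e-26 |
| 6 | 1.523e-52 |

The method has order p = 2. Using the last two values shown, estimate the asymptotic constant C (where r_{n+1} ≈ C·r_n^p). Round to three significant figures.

1.05

C ≈ r_6 / r_5^2
  = 1.523e-52 / (1.206e-26)^2
  = 1.523e-52 / 1.45444e-52 ≈ 1.0471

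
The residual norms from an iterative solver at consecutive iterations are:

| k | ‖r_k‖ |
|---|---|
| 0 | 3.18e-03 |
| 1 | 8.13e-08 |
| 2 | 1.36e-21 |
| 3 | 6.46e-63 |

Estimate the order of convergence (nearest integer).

3

Consecutive ratios: ‖r_3‖/‖r_2‖ = 6.46e-63/1.36e-21 = 4.75e-42, ‖r_2‖/‖r_1‖ = 1.36e-21/8.13e-08 = 1.67282e-14.
p ≈ ln(4.75e-42)/ln(1.67282e-14) = -95.1504/-31.7217 ≈ 3.00.
So the convergence is cubic (order 3).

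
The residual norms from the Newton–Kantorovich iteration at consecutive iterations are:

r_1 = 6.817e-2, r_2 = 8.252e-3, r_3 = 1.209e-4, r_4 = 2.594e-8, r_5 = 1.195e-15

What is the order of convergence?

Consecutive ratios: r_5/r_4 = 1.195e-15/2.594e-8 = 4.60678e-08, r_4/r_3 = 2.594e-8/1.209e-4 = 0.000214557.
p ≈ ln(4.60678e-08)/ln(0.000214557) = -16.8932/-8.4469 ≈ 2.00.
So the convergence is quadratic (order 2).

2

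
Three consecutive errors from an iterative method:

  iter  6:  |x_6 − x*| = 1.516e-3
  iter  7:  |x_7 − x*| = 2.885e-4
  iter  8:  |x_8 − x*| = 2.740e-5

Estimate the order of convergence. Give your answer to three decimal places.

p ≈ ln(|x_8 − x*|/|x_7 − x*|) / ln(|x_7 − x*|/|x_6 − x*|)
  = ln(2.740e-5/2.885e-4) / ln(2.885e-4/1.516e-3)
  = ln(0.094974) / ln(0.190303)
  = -2.354152 / -1.659138 ≈ 1.418901

1.419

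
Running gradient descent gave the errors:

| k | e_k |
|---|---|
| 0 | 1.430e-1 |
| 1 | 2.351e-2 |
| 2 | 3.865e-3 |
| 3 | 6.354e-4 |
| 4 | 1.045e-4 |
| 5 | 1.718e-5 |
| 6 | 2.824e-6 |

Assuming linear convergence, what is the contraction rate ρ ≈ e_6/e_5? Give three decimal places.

ρ ≈ e_6/e_5 = 2.824e-6/1.718e-5 = 0.16438

0.164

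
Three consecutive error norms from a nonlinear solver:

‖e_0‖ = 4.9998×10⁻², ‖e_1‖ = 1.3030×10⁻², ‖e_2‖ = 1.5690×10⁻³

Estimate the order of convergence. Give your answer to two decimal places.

1.57

p ≈ ln(‖e_2‖/‖e_1‖) / ln(‖e_1‖/‖e_0‖)
  = ln(1.5690×10⁻³/1.3030×10⁻²) / ln(1.3030×10⁻²/4.9998×10⁻²)
  = ln(0.120414) / ln(0.26061)
  = -2.11682 / -1.34473 ≈ 1.57416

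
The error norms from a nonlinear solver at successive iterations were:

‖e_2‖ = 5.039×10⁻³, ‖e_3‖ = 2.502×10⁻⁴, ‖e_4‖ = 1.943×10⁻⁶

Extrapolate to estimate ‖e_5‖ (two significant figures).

7.5e-10

First estimate the order: p ≈ ln(‖e_4‖/‖e_3‖) / ln(‖e_3‖/‖e_2‖) = ln(1.943×10⁻⁶/2.502×10⁻⁴)/ln(2.502×10⁻⁴/5.039×10⁻³) = ln(0.00776579)/ln(0.0496527) ≈ 1.6179.
Then ‖e_5‖ ≈ ‖e_4‖·(‖e_4‖/‖e_3‖)^p = 1.943×10⁻⁶·(0.00776579)^1.6179 = 1.943×10⁻⁶·0.00038595 ≈ 7.499e-10.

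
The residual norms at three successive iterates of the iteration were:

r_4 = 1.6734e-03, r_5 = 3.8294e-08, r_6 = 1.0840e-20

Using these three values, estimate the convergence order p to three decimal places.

p ≈ ln(r_6/r_5) / ln(r_5/r_4)
  = ln(1.0840e-20/3.8294e-08) / ln(3.8294e-08/1.6734e-03)
  = ln(2.83073e-13) / ln(2.28839e-05)
  = -28.893072 / -10.685077 ≈ 2.704058

2.704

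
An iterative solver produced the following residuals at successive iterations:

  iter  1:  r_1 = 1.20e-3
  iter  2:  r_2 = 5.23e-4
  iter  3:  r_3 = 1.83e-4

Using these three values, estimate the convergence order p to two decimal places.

p ≈ ln(r_3/r_2) / ln(r_2/r_1)
  = ln(1.83e-4/5.23e-4) / ln(5.23e-4/1.20e-3)
  = ln(0.349904) / ln(0.435833)
  = -1.05010 / -0.83050 ≈ 1.26442

1.26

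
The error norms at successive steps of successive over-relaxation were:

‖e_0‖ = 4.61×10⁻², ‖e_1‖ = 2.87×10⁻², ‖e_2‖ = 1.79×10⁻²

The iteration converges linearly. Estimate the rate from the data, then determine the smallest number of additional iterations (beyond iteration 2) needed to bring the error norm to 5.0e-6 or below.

Rate ρ ≈ ‖e_2‖/‖e_1‖ = 1.79×10⁻²/2.87×10⁻² = 0.6237.
After j more steps, ‖e_{2+j}‖ ≈ 1.79×10⁻²·ρ^j; need ρ^j ≤ 5.0e-6/1.79×10⁻² = 0.00027933.
j ≥ ln(0.00027933)/ln(0.6237) = -8.1831/-0.47209 = 17.334.
So 18 more iterations are needed.

18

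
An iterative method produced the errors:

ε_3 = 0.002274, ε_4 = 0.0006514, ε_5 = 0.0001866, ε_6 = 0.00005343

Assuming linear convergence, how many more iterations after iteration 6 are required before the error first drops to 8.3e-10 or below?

9

Rate ρ ≈ ε_6/ε_5 = 0.00005343/0.0001866 = 0.2863.
After j more steps, ε_{6+j} ≈ 0.00005343·ρ^j; need ρ^j ≤ 8.3e-10/0.00005343 = 1.55343e-05.
j ≥ ln(1.55343e-05)/ln(0.2863) = -11.0725/-1.25072 = 8.853.
So 9 more iterations are needed.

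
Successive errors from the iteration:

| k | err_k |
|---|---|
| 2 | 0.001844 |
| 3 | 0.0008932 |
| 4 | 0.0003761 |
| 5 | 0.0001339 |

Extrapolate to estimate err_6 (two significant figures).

3.9e-5

First estimate the order: p ≈ ln(err_5/err_4) / ln(err_4/err_3) = ln(0.0001339/0.0003761)/ln(0.0003761/0.0008932) = ln(0.356022)/ln(0.42107) ≈ 1.1940.
Then err_6 ≈ err_5·(err_5/err_4)^p = 0.0001339·(0.356022)^1.1940 = 0.0001339·0.291382 ≈ 3.902e-05.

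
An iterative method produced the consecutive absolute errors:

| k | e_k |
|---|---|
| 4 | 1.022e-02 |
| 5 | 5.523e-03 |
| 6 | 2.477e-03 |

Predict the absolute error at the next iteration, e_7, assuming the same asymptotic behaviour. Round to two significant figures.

First estimate the order: p ≈ ln(e_6/e_5) / ln(e_5/e_4) = ln(2.477e-03/5.523e-03)/ln(5.523e-03/1.022e-02) = ln(0.448488)/ln(0.540411) ≈ 1.3030.
Then e_7 ≈ e_6·(e_6/e_5)^p = 2.477e-03·(0.448488)^1.3030 = 2.477e-03·0.351748 ≈ 0.0008713.

8.7e-4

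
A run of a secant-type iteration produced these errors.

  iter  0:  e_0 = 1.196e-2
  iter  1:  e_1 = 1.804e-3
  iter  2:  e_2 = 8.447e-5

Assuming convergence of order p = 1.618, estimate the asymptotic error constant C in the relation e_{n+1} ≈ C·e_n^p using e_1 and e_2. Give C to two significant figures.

C ≈ e_2 / e_1^1.618
  = 8.447e-5 / (1.804e-3)^1.618
  = 8.447e-5 / 3.63572e-05 ≈ 2.3233

2.3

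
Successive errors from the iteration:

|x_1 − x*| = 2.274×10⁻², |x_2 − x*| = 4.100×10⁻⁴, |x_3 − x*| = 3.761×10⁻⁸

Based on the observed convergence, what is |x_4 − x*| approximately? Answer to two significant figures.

1.7e-17

First estimate the order: p ≈ ln(|x_3 − x*|/|x_2 − x*|) / ln(|x_2 − x*|/|x_1 − x*|) = ln(3.761×10⁻⁸/4.100×10⁻⁴)/ln(4.100×10⁻⁴/2.274×10⁻²) = ln(9.17317e-05)/ln(0.0180299) ≈ 2.3151.
Then |x_4 − x*| ≈ |x_3 − x*|·(|x_3 − x*|/|x_2 − x*|)^p = 3.761×10⁻⁸·(9.17317e-05)^2.3151 = 3.761×10⁻⁸·4.49603e-10 ≈ 1.691e-17.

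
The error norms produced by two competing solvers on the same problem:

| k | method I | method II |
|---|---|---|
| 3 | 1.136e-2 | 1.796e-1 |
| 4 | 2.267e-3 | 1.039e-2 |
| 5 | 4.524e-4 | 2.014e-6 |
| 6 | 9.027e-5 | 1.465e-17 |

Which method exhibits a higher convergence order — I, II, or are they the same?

II

Method I: p ≈ ln(9.027e-5/4.524e-4)/ln(4.524e-4/2.267e-3) ≈ 1.00.
Method II: p ≈ ln(1.465e-17/2.014e-6)/ln(2.014e-6/1.039e-2) ≈ 3.00.
Method II has the higher order (≈3.0 vs ≈1.0).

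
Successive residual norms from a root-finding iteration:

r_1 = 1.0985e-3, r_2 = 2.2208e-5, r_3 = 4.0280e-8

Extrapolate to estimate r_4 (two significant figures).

First estimate the order: p ≈ ln(r_3/r_2) / ln(r_2/r_1) = ln(4.0280e-8/2.2208e-5)/ln(2.2208e-5/1.0985e-3) = ln(0.00181376)/ln(0.0202167) ≈ 1.6180.
Then r_4 ≈ r_3·(r_3/r_2)^p = 4.0280e-8·(0.00181376)^1.6180 = 4.0280e-8·3.6676e-05 ≈ 1.477e-12.

1.5e-12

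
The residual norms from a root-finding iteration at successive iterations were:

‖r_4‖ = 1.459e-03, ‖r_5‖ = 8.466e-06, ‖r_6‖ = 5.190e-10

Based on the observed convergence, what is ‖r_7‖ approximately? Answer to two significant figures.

6.0e-18

First estimate the order: p ≈ ln(‖r_6‖/‖r_5‖) / ln(‖r_5‖/‖r_4‖) = ln(5.190e-10/8.466e-06)/ln(8.466e-06/1.459e-03) = ln(6.1304e-05)/ln(0.0058026) ≈ 1.8836.
Then ‖r_7‖ ≈ ‖r_6‖·(‖r_6‖/‖r_5‖)^p = 5.190e-10·(6.1304e-05)^1.8836 = 5.190e-10·1.16229e-08 ≈ 6.032e-18.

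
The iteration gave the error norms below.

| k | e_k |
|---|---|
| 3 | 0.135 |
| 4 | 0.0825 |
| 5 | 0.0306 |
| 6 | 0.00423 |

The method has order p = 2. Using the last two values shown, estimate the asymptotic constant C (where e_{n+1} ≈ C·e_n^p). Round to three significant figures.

C ≈ e_6 / e_5^2
  = 0.00423 / (0.0306)^2
  = 0.00423 / 0.00093636 ≈ 4.5175

4.52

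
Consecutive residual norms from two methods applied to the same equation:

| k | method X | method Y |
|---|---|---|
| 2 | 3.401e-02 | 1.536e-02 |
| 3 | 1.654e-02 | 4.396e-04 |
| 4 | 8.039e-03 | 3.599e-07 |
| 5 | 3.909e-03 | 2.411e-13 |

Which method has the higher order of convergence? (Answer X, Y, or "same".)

Method X: p ≈ ln(3.909e-03/8.039e-03)/ln(8.039e-03/1.654e-02) ≈ 1.00.
Method Y: p ≈ ln(2.411e-13/3.599e-07)/ln(3.599e-07/4.396e-04) ≈ 2.00.
Method Y has the higher order (≈2.0 vs ≈1.0).

Y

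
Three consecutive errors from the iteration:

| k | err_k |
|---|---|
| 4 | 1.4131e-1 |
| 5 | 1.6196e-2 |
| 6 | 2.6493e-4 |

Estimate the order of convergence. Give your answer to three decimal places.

1.899

p ≈ ln(err_6/err_5) / ln(err_5/err_4)
  = ln(2.6493e-4/1.6196e-2) / ln(1.6196e-2/1.4131e-1)
  = ln(0.0163577) / ln(0.114613)
  = -4.113057 / -2.166194 ≈ 1.898748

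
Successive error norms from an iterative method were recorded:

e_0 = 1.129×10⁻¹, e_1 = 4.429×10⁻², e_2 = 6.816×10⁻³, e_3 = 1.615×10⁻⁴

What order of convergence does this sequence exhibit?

Consecutive ratios: e_3/e_2 = 1.615×10⁻⁴/6.816×10⁻³ = 0.0236942, e_2/e_1 = 6.816×10⁻³/4.429×10⁻² = 0.153895.
p ≈ ln(0.0236942)/ln(0.153895) = -3.7425/-1.8715 ≈ 2.00.
So the convergence is quadratic (order 2).

2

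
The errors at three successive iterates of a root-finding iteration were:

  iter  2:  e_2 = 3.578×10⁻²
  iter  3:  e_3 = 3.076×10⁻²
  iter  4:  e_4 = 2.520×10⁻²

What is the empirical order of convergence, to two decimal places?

p ≈ ln(e_4/e_3) / ln(e_3/e_2)
  = ln(2.520×10⁻²/3.076×10⁻²) / ln(3.076×10⁻²/3.578×10⁻²)
  = ln(0.819246) / ln(0.859698)
  = -0.19937 / -0.15117 ≈ 1.31885

1.32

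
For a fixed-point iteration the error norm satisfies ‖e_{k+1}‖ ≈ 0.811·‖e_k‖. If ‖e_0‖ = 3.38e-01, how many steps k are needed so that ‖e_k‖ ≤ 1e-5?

After k steps, ‖e_k‖ ≈ 3.38e-01·0.811^k.
Need 0.811^k ≤ 1e-5/3.38e-01 = 2.95858e-05.
k ≥ ln(2.95858e-05)/ln(0.811) = -10.4282/-0.20949 = 49.779.
Smallest integer k = 50.

50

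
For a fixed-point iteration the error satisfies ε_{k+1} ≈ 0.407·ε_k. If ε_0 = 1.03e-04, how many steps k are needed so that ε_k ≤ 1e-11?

18

After k steps, ε_k ≈ 1.03e-04·0.407^k.
Need 0.407^k ≤ 1e-11/1.03e-04 = 9.70874e-08.
k ≥ ln(9.70874e-08)/ln(0.407) = -16.1477/-0.89894 = 17.963.
Smallest integer k = 18.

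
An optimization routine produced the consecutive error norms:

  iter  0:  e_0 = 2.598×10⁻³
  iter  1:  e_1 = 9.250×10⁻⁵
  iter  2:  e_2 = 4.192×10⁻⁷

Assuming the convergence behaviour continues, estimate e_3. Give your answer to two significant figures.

First estimate the order: p ≈ ln(e_2/e_1) / ln(e_1/e_0) = ln(4.192×10⁻⁷/9.250×10⁻⁵)/ln(9.250×10⁻⁵/2.598×10⁻³) = ln(0.00453189)/ln(0.0356043) ≈ 1.6180.
Then e_3 ≈ e_2·(e_2/e_1)^p = 4.192×10⁻⁷·(0.00453189)^1.6180 = 4.192×10⁻⁷·0.000161384 ≈ 6.765e-11.

6.8e-11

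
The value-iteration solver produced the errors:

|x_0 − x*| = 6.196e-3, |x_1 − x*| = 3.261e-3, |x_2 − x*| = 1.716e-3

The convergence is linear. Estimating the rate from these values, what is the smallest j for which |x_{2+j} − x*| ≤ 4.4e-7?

Rate ρ ≈ |x_2 − x*|/|x_1 − x*| = 1.716e-3/3.261e-3 = 0.5262.
After j more steps, |x_{2+j} − x*| ≈ 1.716e-3·ρ^j; need ρ^j ≤ 4.4e-7/1.716e-3 = 0.00025641.
j ≥ ln(0.00025641)/ln(0.5262) = -8.2687/-0.64207 = 12.878.
So 13 more iterations are needed.

13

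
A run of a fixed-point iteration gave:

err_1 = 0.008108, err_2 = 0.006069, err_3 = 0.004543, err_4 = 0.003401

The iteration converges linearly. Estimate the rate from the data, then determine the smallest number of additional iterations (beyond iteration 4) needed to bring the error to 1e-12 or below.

76

Rate ρ ≈ err_4/err_3 = 0.003401/0.004543 = 0.7486.
After j more steps, err_{4+j} ≈ 0.003401·ρ^j; need ρ^j ≤ 1e-12/0.003401 = 2.94031e-10.
j ≥ ln(2.94031e-10)/ln(0.7486) = -21.9473/-0.28955 = 75.798.
So 76 more iterations are needed.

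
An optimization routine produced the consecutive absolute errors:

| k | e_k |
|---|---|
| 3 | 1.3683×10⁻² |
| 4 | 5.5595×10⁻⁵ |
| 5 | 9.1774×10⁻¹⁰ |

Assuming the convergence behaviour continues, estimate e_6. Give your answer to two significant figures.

First estimate the order: p ≈ ln(e_5/e_4) / ln(e_4/e_3) = ln(9.1774×10⁻¹⁰/5.5595×10⁻⁵)/ln(5.5595×10⁻⁵/1.3683×10⁻²) = ln(1.65076e-05)/ln(0.00406307) ≈ 2.0000.
Then e_6 ≈ e_5·(e_5/e_4)^p = 9.1774×10⁻¹⁰·(1.65076e-05)^2.0000 = 9.1774×10⁻¹⁰·2.72501e-10 ≈ 2.501e-19.

2.5e-19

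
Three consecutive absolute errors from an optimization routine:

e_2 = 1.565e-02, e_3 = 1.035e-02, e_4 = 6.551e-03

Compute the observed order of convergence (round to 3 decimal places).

p ≈ ln(e_4/e_3) / ln(e_3/e_2)
  = ln(6.551e-03/1.035e-02) / ln(1.035e-02/1.565e-02)
  = ln(0.632947) / ln(0.661342)
  = -0.457369 / -0.413484 ≈ 1.106135

1.106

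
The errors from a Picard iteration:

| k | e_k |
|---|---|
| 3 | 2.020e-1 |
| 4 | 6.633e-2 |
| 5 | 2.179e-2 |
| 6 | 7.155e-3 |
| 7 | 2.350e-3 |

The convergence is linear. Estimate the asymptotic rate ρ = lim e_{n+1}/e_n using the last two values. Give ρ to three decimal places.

ρ ≈ e_7/e_6 = 2.350e-3/7.155e-3 = 0.32844

0.328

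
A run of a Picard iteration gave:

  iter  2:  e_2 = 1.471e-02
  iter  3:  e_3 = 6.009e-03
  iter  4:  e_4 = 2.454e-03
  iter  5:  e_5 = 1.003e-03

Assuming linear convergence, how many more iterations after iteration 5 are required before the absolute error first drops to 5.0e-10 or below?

17

Rate ρ ≈ e_5/e_4 = 1.003e-03/2.454e-03 = 0.4087.
After j more steps, e_{5+j} ≈ 1.003e-03·ρ^j; need ρ^j ≤ 5.0e-10/1.003e-03 = 4.98504e-07.
j ≥ ln(4.98504e-07)/ln(0.4087) = -14.5117/-0.89477 = 16.218.
So 17 more iterations are needed.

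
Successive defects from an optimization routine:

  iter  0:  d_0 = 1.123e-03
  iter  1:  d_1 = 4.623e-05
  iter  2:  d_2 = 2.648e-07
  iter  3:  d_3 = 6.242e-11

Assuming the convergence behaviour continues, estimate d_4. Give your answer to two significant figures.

8.4e-17

First estimate the order: p ≈ ln(d_3/d_2) / ln(d_2/d_1) = ln(6.242e-11/2.648e-07)/ln(2.648e-07/4.623e-05) = ln(0.000235725)/ln(0.00572788) ≈ 1.6180.
Then d_4 ≈ d_3·(d_3/d_2)^p = 6.242e-11·(0.000235725)^1.6180 = 6.242e-11·1.35068e-06 ≈ 8.431e-17.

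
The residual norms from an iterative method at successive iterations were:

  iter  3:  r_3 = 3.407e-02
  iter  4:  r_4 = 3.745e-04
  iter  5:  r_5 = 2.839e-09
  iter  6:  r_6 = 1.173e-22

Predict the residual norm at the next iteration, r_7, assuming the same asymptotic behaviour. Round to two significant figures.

1.2e-57

First estimate the order: p ≈ ln(r_6/r_5) / ln(r_5/r_4) = ln(1.173e-22/2.839e-09)/ln(2.839e-09/3.745e-04) = ln(4.13174e-14)/ln(7.58077e-06) ≈ 2.6139.
Then r_7 ≈ r_6·(r_6/r_5)^p = 1.173e-22·(4.13174e-14)^2.6139 = 1.173e-22·1.03731e-35 ≈ 1.217e-57.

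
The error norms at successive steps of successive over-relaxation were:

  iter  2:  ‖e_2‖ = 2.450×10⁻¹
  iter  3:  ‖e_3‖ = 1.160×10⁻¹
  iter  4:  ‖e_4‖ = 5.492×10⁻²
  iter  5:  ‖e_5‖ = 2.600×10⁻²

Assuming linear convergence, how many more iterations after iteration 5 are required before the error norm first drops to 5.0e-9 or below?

Rate ρ ≈ ‖e_5‖/‖e_4‖ = 2.600×10⁻²/5.492×10⁻² = 0.4734.
After j more steps, ‖e_{5+j}‖ ≈ 2.600×10⁻²·ρ^j; need ρ^j ≤ 5.0e-9/2.600×10⁻² = 1.92308e-07.
j ≥ ln(1.92308e-07)/ln(0.4734) = -15.4642/-0.74781 = 20.679.
So 21 more iterations are needed.

21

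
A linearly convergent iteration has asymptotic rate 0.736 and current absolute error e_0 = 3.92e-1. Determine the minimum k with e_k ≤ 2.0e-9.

63

After k steps, e_k ≈ 3.92e-1·0.736^k.
Need 0.736^k ≤ 2.0e-9/3.92e-1 = 5.10204e-09.
k ≥ ln(5.10204e-09)/ln(0.736) = -19.0936/-0.30653 = 62.289.
Smallest integer k = 63.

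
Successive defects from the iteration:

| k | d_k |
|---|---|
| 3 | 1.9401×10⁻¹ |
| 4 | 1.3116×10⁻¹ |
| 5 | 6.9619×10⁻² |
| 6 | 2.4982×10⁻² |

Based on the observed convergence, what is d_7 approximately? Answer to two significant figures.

4.8e-3

First estimate the order: p ≈ ln(d_6/d_5) / ln(d_5/d_4) = ln(2.4982×10⁻²/6.9619×10⁻²)/ln(6.9619×10⁻²/1.3116×10⁻¹) = ln(0.358839)/ln(0.530794) ≈ 1.6181.
Then d_7 ≈ d_6·(d_6/d_5)^p = 2.4982×10⁻²·(0.358839)^1.6181 = 2.4982×10⁻²·0.190451 ≈ 0.004758.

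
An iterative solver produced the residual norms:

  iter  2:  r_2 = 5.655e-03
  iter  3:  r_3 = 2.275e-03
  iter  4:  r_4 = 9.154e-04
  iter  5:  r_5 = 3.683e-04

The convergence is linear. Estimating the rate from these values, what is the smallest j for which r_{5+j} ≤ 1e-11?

20

Rate ρ ≈ r_5/r_4 = 3.683e-04/9.154e-04 = 0.4023.
After j more steps, r_{5+j} ≈ 3.683e-04·ρ^j; need ρ^j ≤ 1e-11/3.683e-04 = 2.71518e-08.
j ≥ ln(2.71518e-08)/ln(0.4023) = -17.4218/-0.91056 = 19.133.
So 20 more iterations are needed.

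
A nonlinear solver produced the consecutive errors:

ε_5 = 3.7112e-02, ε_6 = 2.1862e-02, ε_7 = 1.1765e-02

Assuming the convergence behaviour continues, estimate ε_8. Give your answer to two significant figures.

First estimate the order: p ≈ ln(ε_7/ε_6) / ln(ε_6/ε_5) = ln(1.1765e-02/2.1862e-02)/ln(2.1862e-02/3.7112e-02) = ln(0.538148)/ln(0.589082) ≈ 1.1709.
Then ε_8 ≈ ε_7·(ε_7/ε_6)^p = 1.1765e-02·(0.538148)^1.1709 = 1.1765e-02·0.484075 ≈ 0.005695.

5.7e-3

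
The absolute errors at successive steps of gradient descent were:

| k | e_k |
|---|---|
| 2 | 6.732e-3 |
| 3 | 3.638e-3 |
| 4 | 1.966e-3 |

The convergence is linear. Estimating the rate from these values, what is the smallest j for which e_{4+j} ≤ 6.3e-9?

21

Rate ρ ≈ e_4/e_3 = 1.966e-3/3.638e-3 = 0.5404.
After j more steps, e_{4+j} ≈ 1.966e-3·ρ^j; need ρ^j ≤ 6.3e-9/1.966e-3 = 3.20448e-06.
j ≥ ln(3.20448e-06)/ln(0.5404) = -12.6510/-0.61545 = 20.556.
So 21 more iterations are needed.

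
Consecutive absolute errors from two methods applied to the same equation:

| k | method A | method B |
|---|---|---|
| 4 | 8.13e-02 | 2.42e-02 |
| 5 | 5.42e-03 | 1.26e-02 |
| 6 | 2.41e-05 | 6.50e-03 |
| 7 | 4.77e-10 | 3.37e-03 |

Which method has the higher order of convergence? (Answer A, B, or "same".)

Method A: p ≈ ln(4.77e-10/2.41e-05)/ln(2.41e-05/5.42e-03) ≈ 2.00.
Method B: p ≈ ln(3.37e-03/6.50e-03)/ln(6.50e-03/1.26e-02) ≈ 0.99.
Method A has the higher order (≈2.0 vs ≈1.0).

A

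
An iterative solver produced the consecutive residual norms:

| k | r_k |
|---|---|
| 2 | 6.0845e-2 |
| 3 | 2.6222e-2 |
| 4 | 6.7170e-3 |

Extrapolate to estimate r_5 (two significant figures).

First estimate the order: p ≈ ln(r_4/r_3) / ln(r_3/r_2) = ln(6.7170e-3/2.6222e-2)/ln(2.6222e-2/6.0845e-2) = ln(0.256159)/ln(0.430964) ≈ 1.6180.
Then r_5 ≈ r_4·(r_4/r_3)^p = 6.7170e-3·(0.256159)^1.6180 = 6.7170e-3·0.1104 ≈ 0.0007416.

7.4e-4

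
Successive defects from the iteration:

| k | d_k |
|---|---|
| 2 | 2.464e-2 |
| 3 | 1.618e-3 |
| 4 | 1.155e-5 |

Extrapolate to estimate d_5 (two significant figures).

First estimate the order: p ≈ ln(d_4/d_3) / ln(d_3/d_2) = ln(1.155e-5/1.618e-3)/ln(1.618e-3/2.464e-2) = ln(0.00713844)/ln(0.0656656) ≈ 1.8149.
Then d_5 ≈ d_4·(d_4/d_3)^p = 1.155e-5·(0.00713844)^1.8149 = 1.155e-5·0.000127205 ≈ 1.469e-09.

1.5e-9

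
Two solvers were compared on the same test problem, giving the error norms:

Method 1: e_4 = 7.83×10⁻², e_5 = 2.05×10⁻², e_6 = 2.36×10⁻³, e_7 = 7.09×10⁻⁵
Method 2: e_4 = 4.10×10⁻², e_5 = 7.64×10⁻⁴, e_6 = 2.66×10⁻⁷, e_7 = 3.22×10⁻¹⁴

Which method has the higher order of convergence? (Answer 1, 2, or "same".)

2

Method 1: p ≈ ln(7.09×10⁻⁵/2.36×10⁻³)/ln(2.36×10⁻³/2.05×10⁻²) ≈ 1.62.
Method 2: p ≈ ln(3.22×10⁻¹⁴/2.66×10⁻⁷)/ln(2.66×10⁻⁷/7.64×10⁻⁴) ≈ 2.00.
Method 2 has the higher order (≈2.0 vs ≈1.6).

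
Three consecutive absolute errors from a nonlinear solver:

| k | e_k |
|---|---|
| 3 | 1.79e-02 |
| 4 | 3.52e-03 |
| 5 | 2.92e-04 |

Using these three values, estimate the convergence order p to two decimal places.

1.53

p ≈ ln(e_5/e_4) / ln(e_4/e_3)
  = ln(2.92e-04/3.52e-03) / ln(3.52e-03/1.79e-02)
  = ln(0.0829545) / ln(0.196648)
  = -2.48946 / -1.62634 ≈ 1.53071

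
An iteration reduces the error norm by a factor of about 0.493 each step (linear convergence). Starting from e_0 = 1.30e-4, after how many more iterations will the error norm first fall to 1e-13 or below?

After k steps, e_k ≈ 1.30e-4·0.493^k.
Need 0.493^k ≤ 1e-13/1.30e-4 = 7.69231e-10.
k ≥ ln(7.69231e-10)/ln(0.493) = -20.9856/-0.70725 = 29.672.
Smallest integer k = 30.

30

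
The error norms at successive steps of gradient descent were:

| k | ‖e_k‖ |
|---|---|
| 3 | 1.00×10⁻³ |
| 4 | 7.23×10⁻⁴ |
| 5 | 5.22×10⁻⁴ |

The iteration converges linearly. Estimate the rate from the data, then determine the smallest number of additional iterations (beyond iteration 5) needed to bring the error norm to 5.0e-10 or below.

Rate ρ ≈ ‖e_5‖/‖e_4‖ = 5.22×10⁻⁴/7.23×10⁻⁴ = 0.7220.
After j more steps, ‖e_{5+j}‖ ≈ 5.22×10⁻⁴·ρ^j; need ρ^j ≤ 5.0e-10/5.22×10⁻⁴ = 9.57854e-07.
j ≥ ln(9.57854e-07)/ln(0.7220) = -13.8586/-0.32573 = 42.546.
So 43 more iterations are needed.

43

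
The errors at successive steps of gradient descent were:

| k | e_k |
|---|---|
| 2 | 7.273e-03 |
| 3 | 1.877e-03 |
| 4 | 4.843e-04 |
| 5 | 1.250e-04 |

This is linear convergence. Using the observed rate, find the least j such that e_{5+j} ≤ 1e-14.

Rate ρ ≈ e_5/e_4 = 1.250e-04/4.843e-04 = 0.2581.
After j more steps, e_{5+j} ≈ 1.250e-04·ρ^j; need ρ^j ≤ 1e-14/1.250e-04 = 8e-11.
j ≥ ln(8e-11)/ln(0.2581) = -23.2490/-1.35441 = 17.165.
So 18 more iterations are needed.

18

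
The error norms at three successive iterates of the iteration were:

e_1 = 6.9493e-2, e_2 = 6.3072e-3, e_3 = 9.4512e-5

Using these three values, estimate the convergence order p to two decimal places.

p ≈ ln(e_3/e_2) / ln(e_2/e_1)
  = ln(9.4512e-5/6.3072e-3) / ln(6.3072e-3/6.9493e-2)
  = ln(0.0149848) / ln(0.0907602)
  = -4.20072 / -2.39953 ≈ 1.75064

1.75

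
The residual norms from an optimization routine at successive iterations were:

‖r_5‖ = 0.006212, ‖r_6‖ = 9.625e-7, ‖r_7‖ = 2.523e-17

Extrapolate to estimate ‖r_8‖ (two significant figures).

1.0e-46

First estimate the order: p ≈ ln(‖r_7‖/‖r_6‖) / ln(‖r_6‖/‖r_5‖) = ln(2.523e-17/9.625e-7)/ln(9.625e-7/0.006212) = ln(2.6213e-11)/ln(0.000154942) ≈ 2.7774.
Then ‖r_8‖ ≈ ‖r_7‖·(‖r_7‖/‖r_6‖)^p = 2.523e-17·(2.6213e-11)^2.7774 = 2.523e-17·4.08308e-30 ≈ 1.03e-46.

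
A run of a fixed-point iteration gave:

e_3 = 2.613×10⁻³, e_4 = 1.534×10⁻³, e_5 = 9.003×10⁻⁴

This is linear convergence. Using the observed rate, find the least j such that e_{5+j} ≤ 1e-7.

Rate ρ ≈ e_5/e_4 = 9.003×10⁻⁴/1.534×10⁻³ = 0.5869.
After j more steps, e_{5+j} ≈ 9.003×10⁻⁴·ρ^j; need ρ^j ≤ 1e-7/9.003×10⁻⁴ = 0.000111074.
j ≥ ln(0.000111074)/ln(0.5869) = -9.1053/-0.53290 = 17.086.
So 18 more iterations are needed.

18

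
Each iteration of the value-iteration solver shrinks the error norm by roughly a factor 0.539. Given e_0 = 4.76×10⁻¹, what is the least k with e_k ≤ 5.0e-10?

After k steps, e_k ≈ 4.76×10⁻¹·0.539^k.
Need 0.539^k ≤ 5.0e-10/4.76×10⁻¹ = 1.05042e-09.
k ≥ ln(1.05042e-09)/ln(0.539) = -20.6741/-0.61804 = 33.451.
Smallest integer k = 34.

34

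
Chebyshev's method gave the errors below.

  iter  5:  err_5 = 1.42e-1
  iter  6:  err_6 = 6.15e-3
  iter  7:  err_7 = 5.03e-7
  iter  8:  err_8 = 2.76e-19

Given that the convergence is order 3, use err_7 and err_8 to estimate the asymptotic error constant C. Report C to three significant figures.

C ≈ err_8 / err_7^3
  = 2.76e-19 / (5.03e-7)^3
  = 2.76e-19 / 1.27264e-19 ≈ 2.1687

2.17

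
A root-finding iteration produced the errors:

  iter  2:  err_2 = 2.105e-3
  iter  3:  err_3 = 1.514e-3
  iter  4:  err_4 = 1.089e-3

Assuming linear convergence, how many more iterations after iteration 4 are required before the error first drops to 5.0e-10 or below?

Rate ρ ≈ err_4/err_3 = 1.089e-3/1.514e-3 = 0.7193.
After j more steps, err_{4+j} ≈ 1.089e-3·ρ^j; need ρ^j ≤ 5.0e-10/1.089e-3 = 4.59137e-07.
j ≥ ln(4.59137e-07)/ln(0.7193) = -14.5939/-0.32948 = 44.294.
So 45 more iterations are needed.

45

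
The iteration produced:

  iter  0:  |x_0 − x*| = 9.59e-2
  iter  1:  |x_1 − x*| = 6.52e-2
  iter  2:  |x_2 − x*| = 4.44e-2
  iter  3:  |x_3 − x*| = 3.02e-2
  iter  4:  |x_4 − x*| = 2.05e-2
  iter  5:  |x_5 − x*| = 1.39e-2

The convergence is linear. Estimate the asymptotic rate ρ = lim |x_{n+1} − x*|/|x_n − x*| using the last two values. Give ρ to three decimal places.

0.678

ρ ≈ |x_5 − x*|/|x_4 − x*| = 1.39e-2/2.05e-2 = 0.67805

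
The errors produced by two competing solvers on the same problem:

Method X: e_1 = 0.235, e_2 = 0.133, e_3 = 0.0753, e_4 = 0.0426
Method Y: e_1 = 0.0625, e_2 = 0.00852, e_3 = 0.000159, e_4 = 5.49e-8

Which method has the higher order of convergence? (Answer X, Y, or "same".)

Y

Method X: p ≈ ln(0.0426/0.0753)/ln(0.0753/0.133) ≈ 1.00.
Method Y: p ≈ ln(5.49e-8/0.000159)/ln(0.000159/0.00852) ≈ 2.00.
Method Y has the higher order (≈2.0 vs ≈1.0).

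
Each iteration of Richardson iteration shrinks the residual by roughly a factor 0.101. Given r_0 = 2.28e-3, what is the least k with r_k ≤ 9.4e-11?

After k steps, r_k ≈ 2.28e-3·0.101^k.
Need 0.101^k ≤ 9.4e-11/2.28e-3 = 4.12281e-08.
k ≥ ln(4.12281e-08)/ln(0.101) = -17.0041/-2.29263 = 7.417.
Smallest integer k = 8.

8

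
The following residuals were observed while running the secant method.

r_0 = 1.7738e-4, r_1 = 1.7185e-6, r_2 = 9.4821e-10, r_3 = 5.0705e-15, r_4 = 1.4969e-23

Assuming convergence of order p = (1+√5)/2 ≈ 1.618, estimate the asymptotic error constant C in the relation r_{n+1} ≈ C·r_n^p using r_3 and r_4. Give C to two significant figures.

2.0

C ≈ r_4 / r_3^1.618
  = 1.4969e-23 / (5.0705e-15)^1.618
  = 1.4969e-23 / 7.42629e-24 ≈ 2.0157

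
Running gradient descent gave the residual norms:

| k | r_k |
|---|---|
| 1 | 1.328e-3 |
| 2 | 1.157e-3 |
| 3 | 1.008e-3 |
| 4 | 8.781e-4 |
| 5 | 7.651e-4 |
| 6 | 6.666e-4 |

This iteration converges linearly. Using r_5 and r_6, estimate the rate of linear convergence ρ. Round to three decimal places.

0.871

ρ ≈ r_6/r_5 = 6.666e-4/7.651e-4 = 0.87126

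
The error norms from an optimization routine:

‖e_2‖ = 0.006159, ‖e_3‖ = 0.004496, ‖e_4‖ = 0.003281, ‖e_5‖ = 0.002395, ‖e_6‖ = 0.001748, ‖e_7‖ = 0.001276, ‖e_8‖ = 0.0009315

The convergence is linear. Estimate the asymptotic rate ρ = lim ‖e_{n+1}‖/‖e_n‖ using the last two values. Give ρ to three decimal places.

ρ ≈ ‖e_8‖/‖e_7‖ = 0.0009315/0.001276 = 0.73002

0.730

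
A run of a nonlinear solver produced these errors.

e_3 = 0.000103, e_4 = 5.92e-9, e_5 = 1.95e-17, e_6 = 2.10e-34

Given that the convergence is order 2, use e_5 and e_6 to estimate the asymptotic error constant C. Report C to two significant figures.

0.55

C ≈ e_6 / e_5^2
  = 2.10e-34 / (1.95e-17)^2
  = 2.10e-34 / 3.8025e-34 ≈ 0.55227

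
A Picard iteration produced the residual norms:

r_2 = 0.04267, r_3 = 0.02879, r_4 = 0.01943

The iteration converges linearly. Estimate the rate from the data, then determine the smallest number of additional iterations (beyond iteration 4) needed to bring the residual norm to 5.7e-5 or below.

15

Rate ρ ≈ r_4/r_3 = 0.01943/0.02879 = 0.6749.
After j more steps, r_{4+j} ≈ 0.01943·ρ^j; need ρ^j ≤ 5.7e-5/0.01943 = 0.00293361.
j ≥ ln(0.00293361)/ln(0.6749) = -5.8315/-0.39319 = 14.831.
So 15 more iterations are needed.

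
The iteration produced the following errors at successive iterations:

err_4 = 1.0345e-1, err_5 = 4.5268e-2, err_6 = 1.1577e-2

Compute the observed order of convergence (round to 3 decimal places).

1.650

p ≈ ln(err_6/err_5) / ln(err_5/err_4)
  = ln(1.1577e-2/4.5268e-2) / ln(4.5268e-2/1.0345e-1)
  = ln(0.255744) / ln(0.437583)
  = -1.363578 / -0.826489 ≈ 1.649844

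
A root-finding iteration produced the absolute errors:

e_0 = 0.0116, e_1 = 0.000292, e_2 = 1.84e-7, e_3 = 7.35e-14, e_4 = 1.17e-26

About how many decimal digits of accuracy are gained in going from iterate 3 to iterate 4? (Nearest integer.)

Digits gained ≈ log₁₀(e_3/e_4) = log₁₀(7.35e-14/1.17e-26) = log₁₀(6.28205e+12) ≈ 12.798.

13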